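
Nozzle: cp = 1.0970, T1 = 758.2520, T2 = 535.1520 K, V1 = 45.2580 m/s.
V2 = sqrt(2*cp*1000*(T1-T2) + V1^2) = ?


dT = 223.1000 K
2*cp*1000*dT = 489481.4000
V1^2 = 2048.2866
V2 = sqrt(491529.6866) = 701.0918 m/s

701.0918 m/s


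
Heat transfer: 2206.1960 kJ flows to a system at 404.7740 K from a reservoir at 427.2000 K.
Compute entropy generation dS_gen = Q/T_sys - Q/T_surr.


dS_sys = 2206.1960/404.7740 = 5.4504 kJ/K
dS_surr = -2206.1960/427.2000 = -5.1643 kJ/K
dS_gen = 5.4504 - 5.1643 = 0.2861 kJ/K (irreversible)

dS_gen = 0.2861 kJ/K, irreversible


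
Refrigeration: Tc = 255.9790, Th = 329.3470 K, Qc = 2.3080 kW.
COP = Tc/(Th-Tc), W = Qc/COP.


COP = 255.9790 / 73.3680 = 3.4890
W = 2.3080 / 3.4890 = 0.6615 kW

COP = 3.4890, W = 0.6615 kW


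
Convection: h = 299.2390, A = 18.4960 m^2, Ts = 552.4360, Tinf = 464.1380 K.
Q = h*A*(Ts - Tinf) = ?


dT = 88.2980 K
Q = 299.2390 * 18.4960 * 88.2980 = 488705.1078 W

488705.1078 W


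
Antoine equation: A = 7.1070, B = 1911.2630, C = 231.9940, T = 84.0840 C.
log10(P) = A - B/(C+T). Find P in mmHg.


C+T = 316.0780
B/(C+T) = 6.0468
log10(P) = 7.1070 - 6.0468 = 1.0602
P = 10^1.0602 = 11.4866 mmHg

11.4866 mmHg


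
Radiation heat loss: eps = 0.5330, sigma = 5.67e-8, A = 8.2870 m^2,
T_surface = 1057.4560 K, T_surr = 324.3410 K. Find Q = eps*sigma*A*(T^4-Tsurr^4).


T^4 = 1.2504e+12
Tsurr^4 = 1.1066e+10
Q = 0.5330 * 5.67e-8 * 8.2870 * 1.2393e+12 = 310381.6817 W

310381.6817 W


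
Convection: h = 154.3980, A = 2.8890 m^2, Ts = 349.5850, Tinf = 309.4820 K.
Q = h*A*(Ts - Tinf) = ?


dT = 40.1030 K
Q = 154.3980 * 2.8890 * 40.1030 = 17888.1766 W

17888.1766 W


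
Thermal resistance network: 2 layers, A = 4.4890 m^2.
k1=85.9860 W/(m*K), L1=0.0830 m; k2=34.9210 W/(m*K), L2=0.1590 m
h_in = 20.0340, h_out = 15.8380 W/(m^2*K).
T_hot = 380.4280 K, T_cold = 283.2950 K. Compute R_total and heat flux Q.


R_conv_in = 1/(20.0340*4.4890) = 0.0111
R_1 = 0.0830/(85.9860*4.4890) = 0.0002
R_2 = 0.1590/(34.9210*4.4890) = 0.0010
R_conv_out = 1/(15.8380*4.4890) = 0.0141
R_total = 0.0264 K/W
Q = 97.1330 / 0.0264 = 3677.3181 W

R_total = 0.0264 K/W, Q = 3677.3181 W


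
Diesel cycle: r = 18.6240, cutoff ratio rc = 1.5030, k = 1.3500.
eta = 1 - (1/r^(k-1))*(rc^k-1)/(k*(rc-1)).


r^(k-1) = 2.7831
rc^k = 1.7334
eta = 0.6119 = 61.1936%

61.1936%


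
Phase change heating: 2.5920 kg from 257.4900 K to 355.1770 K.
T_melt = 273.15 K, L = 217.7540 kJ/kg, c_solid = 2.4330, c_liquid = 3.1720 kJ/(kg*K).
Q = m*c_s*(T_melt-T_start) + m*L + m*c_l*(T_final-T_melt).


Q1 (sensible, solid) = 2.5920 * 2.4330 * 15.6600 = 98.7572 kJ
Q2 (latent) = 2.5920 * 217.7540 = 564.4184 kJ
Q3 (sensible, liquid) = 2.5920 * 3.1720 * 82.0270 = 674.4116 kJ
Q_total = 1337.5871 kJ

1337.5871 kJ


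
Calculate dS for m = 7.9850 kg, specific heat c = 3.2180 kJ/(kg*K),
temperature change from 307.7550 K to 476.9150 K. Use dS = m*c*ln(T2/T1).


T2/T1 = 1.5497
ln(T2/T1) = 0.4380
dS = 7.9850 * 3.2180 * 0.4380 = 11.2556 kJ/K

11.2556 kJ/K


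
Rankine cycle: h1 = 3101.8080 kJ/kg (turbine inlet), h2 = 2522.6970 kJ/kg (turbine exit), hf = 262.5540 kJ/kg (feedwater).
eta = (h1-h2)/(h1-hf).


W = 579.1110 kJ/kg
Q_in = 2839.2540 kJ/kg
eta = 0.2040 = 20.3966%

eta = 20.3966%


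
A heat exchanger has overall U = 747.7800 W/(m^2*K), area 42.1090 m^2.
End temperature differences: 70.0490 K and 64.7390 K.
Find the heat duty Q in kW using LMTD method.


LMTD = 67.3591 K
Q = 747.7800 * 42.1090 * 67.3591 = 2121022.0496 W = 2121.0220 kW

2121.0220 kW


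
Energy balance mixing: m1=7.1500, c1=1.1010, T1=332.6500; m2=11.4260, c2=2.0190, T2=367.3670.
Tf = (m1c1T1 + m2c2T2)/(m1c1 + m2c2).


num = 11093.4946
den = 30.9412
Tf = 358.5342 K

358.5342 K


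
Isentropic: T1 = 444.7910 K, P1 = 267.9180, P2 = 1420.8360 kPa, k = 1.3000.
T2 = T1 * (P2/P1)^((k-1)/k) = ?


(k-1)/k = 0.2308
(P2/P1)^exp = 1.4696
T2 = 444.7910 * 1.4696 = 653.6692 K

653.6692 K


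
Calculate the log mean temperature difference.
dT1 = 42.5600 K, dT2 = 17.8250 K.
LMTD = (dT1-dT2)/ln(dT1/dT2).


dT1/dT2 = 2.3877
ln(dT1/dT2) = 0.8703
LMTD = 24.7350 / 0.8703 = 28.4208 K

28.4208 K


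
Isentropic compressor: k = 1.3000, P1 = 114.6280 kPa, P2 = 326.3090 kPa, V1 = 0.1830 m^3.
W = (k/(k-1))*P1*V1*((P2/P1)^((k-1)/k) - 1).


(k-1)/k = 0.2308
(P2/P1)^exp = 1.2731
W = 4.3333 * 114.6280 * 0.1830 * (1.2731 - 1) = 24.8207 kJ

24.8207 kJ


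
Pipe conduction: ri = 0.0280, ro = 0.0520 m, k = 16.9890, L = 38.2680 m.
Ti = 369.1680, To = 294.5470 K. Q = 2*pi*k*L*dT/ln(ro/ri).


dT = 74.6210 K
ln(ro/ri) = 0.6190
Q = 2*pi*16.9890*38.2680*74.6210 / 0.6190 = 492409.4258 W

492409.4258 W


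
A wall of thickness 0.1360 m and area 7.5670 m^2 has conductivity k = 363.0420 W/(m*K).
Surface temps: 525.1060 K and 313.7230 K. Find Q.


dT = 211.3830 K
Q = 363.0420 * 7.5670 * 211.3830 / 0.1360 = 4269841.4994 W

4269841.4994 W


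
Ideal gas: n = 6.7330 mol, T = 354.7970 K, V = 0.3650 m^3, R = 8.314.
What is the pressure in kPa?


P = nRT/V = 6.7330 * 8.314 * 354.7970 / 0.3650
= 19860.8839 / 0.3650 = 54413.3807 Pa = 54.4134 kPa

54.4134 kPa


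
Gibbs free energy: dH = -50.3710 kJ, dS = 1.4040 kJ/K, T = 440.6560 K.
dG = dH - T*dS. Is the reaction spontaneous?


T*dS = 440.6560 * 1.4040 = 618.6810 kJ
dG = -50.3710 - 618.6810 = -669.0520 kJ (spontaneous)

dG = -669.0520 kJ, spontaneous


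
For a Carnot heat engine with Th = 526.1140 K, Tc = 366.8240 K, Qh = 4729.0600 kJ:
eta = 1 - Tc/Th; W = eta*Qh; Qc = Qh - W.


eta = 1 - 366.8240/526.1140 = 0.3028
W = 0.3028 * 4729.0600 = 1431.8037 kJ
Qc = 4729.0600 - 1431.8037 = 3297.2563 kJ

eta = 30.2767%, W = 1431.8037 kJ, Qc = 3297.2563 kJ


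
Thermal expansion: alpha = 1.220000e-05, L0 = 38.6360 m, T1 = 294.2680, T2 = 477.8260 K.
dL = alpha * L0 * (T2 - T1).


dT = 183.5580 K
dL = 1.220000e-05 * 38.6360 * 183.5580 = 0.086522 m
L_final = 38.722522 m

dL = 0.086522 m


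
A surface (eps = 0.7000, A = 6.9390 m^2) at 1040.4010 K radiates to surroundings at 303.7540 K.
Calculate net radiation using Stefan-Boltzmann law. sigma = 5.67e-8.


T^4 = 1.1717e+12
Tsurr^4 = 8.5131e+09
Q = 0.7000 * 5.67e-8 * 6.9390 * 1.1632e+12 = 320342.0885 W

320342.0885 W


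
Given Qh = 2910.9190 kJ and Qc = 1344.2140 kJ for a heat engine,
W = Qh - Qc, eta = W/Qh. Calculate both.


W = 2910.9190 - 1344.2140 = 1566.7050 kJ
eta = 1566.7050 / 2910.9190 = 0.5382 = 53.8217%

W = 1566.7050 kJ, eta = 53.8217%


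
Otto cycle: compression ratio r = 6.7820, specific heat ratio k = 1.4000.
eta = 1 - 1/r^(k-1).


r^(k-1) = 2.1505
eta = 1 - 1/2.1505 = 0.5350 = 53.4996%

53.4996%


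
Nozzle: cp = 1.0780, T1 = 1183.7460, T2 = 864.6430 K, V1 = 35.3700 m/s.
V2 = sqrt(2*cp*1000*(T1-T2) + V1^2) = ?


dT = 319.1030 K
2*cp*1000*dT = 687986.0680
V1^2 = 1251.0369
V2 = sqrt(689237.1049) = 830.2031 m/s

830.2031 m/s


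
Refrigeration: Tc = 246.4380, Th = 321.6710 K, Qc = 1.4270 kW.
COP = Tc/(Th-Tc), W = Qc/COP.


COP = 246.4380 / 75.2330 = 3.2757
W = 1.4270 / 3.2757 = 0.4356 kW

COP = 3.2757, W = 0.4356 kW


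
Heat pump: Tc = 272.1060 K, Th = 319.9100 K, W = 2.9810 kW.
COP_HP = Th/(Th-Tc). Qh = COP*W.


COP = 319.9100 / 47.8040 = 6.6921
Qh = 6.6921 * 2.9810 = 19.9492 kW

COP = 6.6921, Qh = 19.9492 kW


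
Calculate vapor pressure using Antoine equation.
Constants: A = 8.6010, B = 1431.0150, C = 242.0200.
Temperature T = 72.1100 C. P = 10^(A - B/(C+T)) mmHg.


C+T = 314.1300
B/(C+T) = 4.5555
log10(P) = 8.6010 - 4.5555 = 4.0455
P = 10^4.0455 = 11104.8684 mmHg

11104.8684 mmHg


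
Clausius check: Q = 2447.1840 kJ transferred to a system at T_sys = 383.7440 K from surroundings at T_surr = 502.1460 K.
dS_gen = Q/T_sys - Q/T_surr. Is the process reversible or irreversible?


dS_sys = 2447.1840/383.7440 = 6.3771 kJ/K
dS_surr = -2447.1840/502.1460 = -4.8735 kJ/K
dS_gen = 6.3771 - 4.8735 = 1.5037 kJ/K (irreversible)

dS_gen = 1.5037 kJ/K, irreversible


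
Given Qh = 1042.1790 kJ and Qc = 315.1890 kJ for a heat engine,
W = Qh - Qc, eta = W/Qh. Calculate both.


W = 1042.1790 - 315.1890 = 726.9900 kJ
eta = 726.9900 / 1042.1790 = 0.6976 = 69.7567%

W = 726.9900 kJ, eta = 69.7567%


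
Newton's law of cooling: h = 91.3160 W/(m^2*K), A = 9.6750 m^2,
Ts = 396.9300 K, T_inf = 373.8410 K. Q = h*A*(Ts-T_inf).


dT = 23.0890 K
Q = 91.3160 * 9.6750 * 23.0890 = 20398.7228 W

20398.7228 W


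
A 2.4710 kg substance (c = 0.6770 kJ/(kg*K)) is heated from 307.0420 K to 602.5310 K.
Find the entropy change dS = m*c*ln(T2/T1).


T2/T1 = 1.9624
ln(T2/T1) = 0.6742
dS = 2.4710 * 0.6770 * 0.6742 = 1.1278 kJ/K

1.1278 kJ/K


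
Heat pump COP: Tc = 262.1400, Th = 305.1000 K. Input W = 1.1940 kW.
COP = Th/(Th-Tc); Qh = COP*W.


COP = 305.1000 / 42.9600 = 7.1020
Qh = 7.1020 * 1.1940 = 8.4797 kW

COP = 7.1020, Qh = 8.4797 kW


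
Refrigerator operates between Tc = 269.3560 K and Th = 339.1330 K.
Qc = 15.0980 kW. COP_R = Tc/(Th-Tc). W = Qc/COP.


COP = 269.3560 / 69.7770 = 3.8602
W = 15.0980 / 3.8602 = 3.9112 kW

COP = 3.8602, W = 3.9112 kW


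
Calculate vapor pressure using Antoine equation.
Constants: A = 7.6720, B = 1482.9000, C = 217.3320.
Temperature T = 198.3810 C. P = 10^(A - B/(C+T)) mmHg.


C+T = 415.7130
B/(C+T) = 3.5671
log10(P) = 7.6720 - 3.5671 = 4.1049
P = 10^4.1049 = 12731.3825 mmHg

12731.3825 mmHg


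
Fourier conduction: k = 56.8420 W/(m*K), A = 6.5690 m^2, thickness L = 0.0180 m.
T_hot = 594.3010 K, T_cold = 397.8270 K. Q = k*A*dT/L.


dT = 196.4740 K
Q = 56.8420 * 6.5690 * 196.4740 / 0.0180 = 4075690.4714 W

4075690.4714 W


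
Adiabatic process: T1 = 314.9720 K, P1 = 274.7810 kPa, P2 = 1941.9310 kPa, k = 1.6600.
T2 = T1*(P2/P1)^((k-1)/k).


(k-1)/k = 0.3976
(P2/P1)^exp = 2.1760
T2 = 314.9720 * 2.1760 = 685.3689 K

685.3689 K


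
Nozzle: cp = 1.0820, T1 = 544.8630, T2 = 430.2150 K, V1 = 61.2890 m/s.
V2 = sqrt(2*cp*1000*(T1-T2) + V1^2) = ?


dT = 114.6480 K
2*cp*1000*dT = 248098.2720
V1^2 = 3756.3415
V2 = sqrt(251854.6135) = 501.8512 m/s

501.8512 m/s


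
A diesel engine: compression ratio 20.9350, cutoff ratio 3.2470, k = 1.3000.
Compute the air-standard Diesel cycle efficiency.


r^(k-1) = 2.4904
rc^k = 4.6230
eta = 0.5020 = 50.1960%

50.1960%


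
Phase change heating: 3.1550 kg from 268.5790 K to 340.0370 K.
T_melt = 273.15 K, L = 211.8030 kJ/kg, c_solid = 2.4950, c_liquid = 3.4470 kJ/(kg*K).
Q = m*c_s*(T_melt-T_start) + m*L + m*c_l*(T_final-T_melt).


Q1 (sensible, solid) = 3.1550 * 2.4950 * 4.5710 = 35.9817 kJ
Q2 (latent) = 3.1550 * 211.8030 = 668.2385 kJ
Q3 (sensible, liquid) = 3.1550 * 3.4470 * 66.8870 = 727.4152 kJ
Q_total = 1431.6353 kJ

1431.6353 kJ


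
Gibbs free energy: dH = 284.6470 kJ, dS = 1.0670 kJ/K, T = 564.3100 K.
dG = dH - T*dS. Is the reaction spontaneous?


T*dS = 564.3100 * 1.0670 = 602.1188 kJ
dG = 284.6470 - 602.1188 = -317.4718 kJ (spontaneous)

dG = -317.4718 kJ, spontaneous


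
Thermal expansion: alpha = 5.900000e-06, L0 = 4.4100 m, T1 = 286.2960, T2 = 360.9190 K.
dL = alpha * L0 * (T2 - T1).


dT = 74.6230 K
dL = 5.900000e-06 * 4.4100 * 74.6230 = 0.001942 m
L_final = 4.411942 m

dL = 0.001942 m


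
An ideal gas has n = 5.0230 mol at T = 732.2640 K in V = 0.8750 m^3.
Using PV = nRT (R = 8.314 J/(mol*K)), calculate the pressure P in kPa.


P = nRT/V = 5.0230 * 8.314 * 732.2640 / 0.8750
= 30580.2395 / 0.8750 = 34948.8451 Pa = 34.9488 kPa

34.9488 kPa


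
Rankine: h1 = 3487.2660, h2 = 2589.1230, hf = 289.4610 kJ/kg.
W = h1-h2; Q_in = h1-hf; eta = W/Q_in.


W = 898.1430 kJ/kg
Q_in = 3197.8050 kJ/kg
eta = 0.2809 = 28.0862%

eta = 28.0862%


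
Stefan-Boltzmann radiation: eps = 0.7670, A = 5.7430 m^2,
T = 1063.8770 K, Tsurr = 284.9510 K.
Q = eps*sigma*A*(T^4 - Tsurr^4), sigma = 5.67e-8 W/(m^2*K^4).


T^4 = 1.2810e+12
Tsurr^4 = 6.5930e+09
Q = 0.7670 * 5.67e-8 * 5.7430 * 1.2745e+12 = 318303.9552 W

318303.9552 W


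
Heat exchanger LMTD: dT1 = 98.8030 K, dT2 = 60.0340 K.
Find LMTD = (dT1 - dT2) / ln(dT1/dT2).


dT1/dT2 = 1.6458
ln(dT1/dT2) = 0.4982
LMTD = 38.7690 / 0.4982 = 77.8155 K

77.8155 K


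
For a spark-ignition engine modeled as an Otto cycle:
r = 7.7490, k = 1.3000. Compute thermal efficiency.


r^(k-1) = 1.8483
eta = 1 - 1/1.8483 = 0.4590 = 45.8964%

45.8964%


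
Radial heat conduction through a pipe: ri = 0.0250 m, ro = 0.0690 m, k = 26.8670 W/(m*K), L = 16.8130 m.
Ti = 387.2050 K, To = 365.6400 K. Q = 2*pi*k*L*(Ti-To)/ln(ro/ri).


dT = 21.5650 K
ln(ro/ri) = 1.0152
Q = 2*pi*26.8670*16.8130*21.5650 / 1.0152 = 60287.7375 W

60287.7375 W


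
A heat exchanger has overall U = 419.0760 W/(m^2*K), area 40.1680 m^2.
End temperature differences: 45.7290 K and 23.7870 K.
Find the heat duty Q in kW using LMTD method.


LMTD = 33.5713 K
Q = 419.0760 * 40.1680 * 33.5713 = 565121.0874 W = 565.1211 kW

565.1211 kW


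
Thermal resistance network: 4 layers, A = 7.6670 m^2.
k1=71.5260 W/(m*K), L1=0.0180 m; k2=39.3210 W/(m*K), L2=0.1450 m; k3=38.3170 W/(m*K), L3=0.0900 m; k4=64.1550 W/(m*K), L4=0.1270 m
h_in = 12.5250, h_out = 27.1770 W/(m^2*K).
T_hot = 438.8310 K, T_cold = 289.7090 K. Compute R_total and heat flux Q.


R_conv_in = 1/(12.5250*7.6670) = 0.0104
R_1 = 0.0180/(71.5260*7.6670) = 3.2823e-05
R_2 = 0.1450/(39.3210*7.6670) = 0.0005
R_3 = 0.0900/(38.3170*7.6670) = 0.0003
R_4 = 0.1270/(64.1550*7.6670) = 0.0003
R_conv_out = 1/(27.1770*7.6670) = 0.0048
R_total = 0.0163 K/W
Q = 149.1220 / 0.0163 = 9153.5915 W

R_total = 0.0163 K/W, Q = 9153.5915 W


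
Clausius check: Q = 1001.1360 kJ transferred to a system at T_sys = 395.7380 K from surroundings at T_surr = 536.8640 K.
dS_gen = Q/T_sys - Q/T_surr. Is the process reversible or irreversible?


dS_sys = 1001.1360/395.7380 = 2.5298 kJ/K
dS_surr = -1001.1360/536.8640 = -1.8648 kJ/K
dS_gen = 2.5298 - 1.8648 = 0.6650 kJ/K (irreversible)

dS_gen = 0.6650 kJ/K, irreversible


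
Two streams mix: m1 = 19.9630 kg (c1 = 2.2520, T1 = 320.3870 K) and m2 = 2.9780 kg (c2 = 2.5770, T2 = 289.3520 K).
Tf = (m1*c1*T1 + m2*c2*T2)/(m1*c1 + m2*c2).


num = 16624.1103
den = 52.6310
Tf = 315.8617 K

315.8617 K


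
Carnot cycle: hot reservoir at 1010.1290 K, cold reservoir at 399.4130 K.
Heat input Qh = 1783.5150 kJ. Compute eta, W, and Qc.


eta = 1 - 399.4130/1010.1290 = 0.6046
W = 0.6046 * 1783.5150 = 1078.2991 kJ
Qc = 1783.5150 - 1078.2991 = 705.2159 kJ

eta = 60.4592%, W = 1078.2991 kJ, Qc = 705.2159 kJ


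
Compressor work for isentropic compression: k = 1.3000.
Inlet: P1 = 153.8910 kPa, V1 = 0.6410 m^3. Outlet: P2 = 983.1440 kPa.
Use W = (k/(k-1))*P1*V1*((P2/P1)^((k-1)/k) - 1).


(k-1)/k = 0.2308
(P2/P1)^exp = 1.5341
W = 4.3333 * 153.8910 * 0.6410 * (1.5341 - 1) = 228.3185 kJ

228.3185 kJ


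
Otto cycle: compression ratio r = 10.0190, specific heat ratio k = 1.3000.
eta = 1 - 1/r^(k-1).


r^(k-1) = 1.9964
eta = 1 - 1/1.9964 = 0.4991 = 49.9098%

49.9098%


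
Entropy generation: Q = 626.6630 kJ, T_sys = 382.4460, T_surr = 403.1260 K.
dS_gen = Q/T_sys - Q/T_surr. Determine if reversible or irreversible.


dS_sys = 626.6630/382.4460 = 1.6386 kJ/K
dS_surr = -626.6630/403.1260 = -1.5545 kJ/K
dS_gen = 1.6386 - 1.5545 = 0.0841 kJ/K (irreversible)

dS_gen = 0.0841 kJ/K, irreversible


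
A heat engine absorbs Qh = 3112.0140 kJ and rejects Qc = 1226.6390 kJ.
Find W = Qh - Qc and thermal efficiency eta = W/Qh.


W = 3112.0140 - 1226.6390 = 1885.3750 kJ
eta = 1885.3750 / 3112.0140 = 0.6058 = 60.5838%

W = 1885.3750 kJ, eta = 60.5838%


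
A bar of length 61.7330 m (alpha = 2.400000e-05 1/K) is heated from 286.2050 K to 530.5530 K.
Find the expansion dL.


dT = 244.3480 K
dL = 2.400000e-05 * 61.7330 * 244.3480 = 0.362024 m
L_final = 62.095024 m

dL = 0.362024 m


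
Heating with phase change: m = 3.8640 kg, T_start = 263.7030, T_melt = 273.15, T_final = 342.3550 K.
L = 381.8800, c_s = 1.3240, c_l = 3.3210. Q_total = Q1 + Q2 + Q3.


Q1 (sensible, solid) = 3.8640 * 1.3240 * 9.4470 = 48.3302 kJ
Q2 (latent) = 3.8640 * 381.8800 = 1475.5843 kJ
Q3 (sensible, liquid) = 3.8640 * 3.3210 * 69.2050 = 888.0624 kJ
Q_total = 2411.9769 kJ

2411.9769 kJ


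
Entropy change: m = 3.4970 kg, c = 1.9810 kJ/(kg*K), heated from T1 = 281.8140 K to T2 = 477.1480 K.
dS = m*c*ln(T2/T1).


T2/T1 = 1.6931
ln(T2/T1) = 0.5266
dS = 3.4970 * 1.9810 * 0.5266 = 3.6479 kJ/K

3.6479 kJ/K


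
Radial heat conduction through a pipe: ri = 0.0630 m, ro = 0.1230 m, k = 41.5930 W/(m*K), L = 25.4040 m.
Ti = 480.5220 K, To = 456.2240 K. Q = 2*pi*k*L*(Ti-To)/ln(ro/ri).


dT = 24.2980 K
ln(ro/ri) = 0.6690
Q = 2*pi*41.5930*25.4040*24.2980 / 0.6690 = 241109.5497 W

241109.5497 W


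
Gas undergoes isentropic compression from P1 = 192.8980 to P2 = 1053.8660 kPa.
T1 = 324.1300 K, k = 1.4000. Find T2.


(k-1)/k = 0.2857
(P2/P1)^exp = 1.6244
T2 = 324.1300 * 1.6244 = 526.5279 K

526.5279 K


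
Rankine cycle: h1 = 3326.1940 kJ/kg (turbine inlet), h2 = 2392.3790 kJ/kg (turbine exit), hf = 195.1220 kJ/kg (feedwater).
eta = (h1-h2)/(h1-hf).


W = 933.8150 kJ/kg
Q_in = 3131.0720 kJ/kg
eta = 0.2982 = 29.8241%

eta = 29.8241%


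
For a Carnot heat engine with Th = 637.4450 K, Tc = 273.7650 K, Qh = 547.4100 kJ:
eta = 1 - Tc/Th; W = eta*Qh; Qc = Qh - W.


eta = 1 - 273.7650/637.4450 = 0.5705
W = 0.5705 * 547.4100 = 312.3125 kJ
Qc = 547.4100 - 312.3125 = 235.0975 kJ

eta = 57.0528%, W = 312.3125 kJ, Qc = 235.0975 kJ


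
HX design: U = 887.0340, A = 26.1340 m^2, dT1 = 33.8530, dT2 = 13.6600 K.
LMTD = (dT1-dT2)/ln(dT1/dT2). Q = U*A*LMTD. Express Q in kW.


LMTD = 22.2499 K
Q = 887.0340 * 26.1340 * 22.2499 = 515790.9023 W = 515.7909 kW

515.7909 kW


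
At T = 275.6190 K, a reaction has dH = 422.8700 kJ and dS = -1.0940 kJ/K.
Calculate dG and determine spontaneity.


T*dS = 275.6190 * -1.0940 = -301.5272 kJ
dG = 422.8700 + 301.5272 = 724.3972 kJ (non-spontaneous)

dG = 724.3972 kJ, non-spontaneous


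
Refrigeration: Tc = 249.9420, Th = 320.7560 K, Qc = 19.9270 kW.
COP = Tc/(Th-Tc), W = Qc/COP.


COP = 249.9420 / 70.8140 = 3.5296
W = 19.9270 / 3.5296 = 5.6458 kW

COP = 3.5296, W = 5.6458 kW


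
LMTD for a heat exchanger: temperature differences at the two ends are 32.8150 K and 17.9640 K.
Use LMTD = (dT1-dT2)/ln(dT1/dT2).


dT1/dT2 = 1.8267
ln(dT1/dT2) = 0.6025
LMTD = 14.8510 / 0.6025 = 24.6483 K

24.6483 K


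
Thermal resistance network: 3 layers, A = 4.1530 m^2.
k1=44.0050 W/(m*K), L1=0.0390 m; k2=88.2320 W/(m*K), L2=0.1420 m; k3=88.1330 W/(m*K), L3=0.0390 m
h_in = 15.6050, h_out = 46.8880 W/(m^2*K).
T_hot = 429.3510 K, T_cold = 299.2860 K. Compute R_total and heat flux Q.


R_conv_in = 1/(15.6050*4.1530) = 0.0154
R_1 = 0.0390/(44.0050*4.1530) = 0.0002
R_2 = 0.1420/(88.2320*4.1530) = 0.0004
R_3 = 0.0390/(88.1330*4.1530) = 0.0001
R_conv_out = 1/(46.8880*4.1530) = 0.0051
R_total = 0.0213 K/W
Q = 130.0650 / 0.0213 = 6114.0299 W

R_total = 0.0213 K/W, Q = 6114.0299 W


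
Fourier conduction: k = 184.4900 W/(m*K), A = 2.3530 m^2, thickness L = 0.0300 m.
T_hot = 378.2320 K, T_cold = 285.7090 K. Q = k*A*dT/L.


dT = 92.5230 K
Q = 184.4900 * 2.3530 * 92.5230 / 0.0300 = 1338823.1380 W

1338823.1380 W


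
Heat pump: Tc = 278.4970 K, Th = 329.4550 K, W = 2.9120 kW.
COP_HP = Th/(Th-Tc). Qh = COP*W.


COP = 329.4550 / 50.9580 = 6.4652
Qh = 6.4652 * 2.9120 = 18.8267 kW

COP = 6.4652, Qh = 18.8267 kW


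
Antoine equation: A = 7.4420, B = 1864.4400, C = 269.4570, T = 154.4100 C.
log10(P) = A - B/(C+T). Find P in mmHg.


C+T = 423.8670
B/(C+T) = 4.3986
log10(P) = 7.4420 - 4.3986 = 3.0434
P = 10^3.0434 = 1104.9842 mmHg

1104.9842 mmHg


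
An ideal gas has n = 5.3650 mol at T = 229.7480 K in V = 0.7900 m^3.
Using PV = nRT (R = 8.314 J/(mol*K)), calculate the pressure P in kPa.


P = nRT/V = 5.3650 * 8.314 * 229.7480 / 0.7900
= 10247.8199 / 0.7900 = 12971.9240 Pa = 12.9719 kPa

12.9719 kPa


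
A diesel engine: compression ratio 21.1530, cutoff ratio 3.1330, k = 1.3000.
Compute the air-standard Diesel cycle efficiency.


r^(k-1) = 2.4981
rc^k = 4.4131
eta = 0.5073 = 50.7270%

50.7270%


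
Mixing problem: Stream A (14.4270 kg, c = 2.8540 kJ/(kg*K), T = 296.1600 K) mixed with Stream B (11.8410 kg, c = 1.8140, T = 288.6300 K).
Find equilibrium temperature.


num = 18393.9362
den = 62.6542
Tf = 293.5785 K

293.5785 K


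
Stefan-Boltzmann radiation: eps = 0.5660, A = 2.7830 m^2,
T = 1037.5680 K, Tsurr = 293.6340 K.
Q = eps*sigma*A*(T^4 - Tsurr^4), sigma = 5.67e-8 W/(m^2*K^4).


T^4 = 1.1590e+12
Tsurr^4 = 7.4340e+09
Q = 0.5660 * 5.67e-8 * 2.7830 * 1.1515e+12 = 102845.2508 W

102845.2508 W


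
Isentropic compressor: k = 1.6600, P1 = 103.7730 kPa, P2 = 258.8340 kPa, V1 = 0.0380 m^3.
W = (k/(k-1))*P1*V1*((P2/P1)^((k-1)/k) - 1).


(k-1)/k = 0.3976
(P2/P1)^exp = 1.4382
W = 2.5152 * 103.7730 * 0.0380 * (1.4382 - 1) = 4.3461 kJ

4.3461 kJ


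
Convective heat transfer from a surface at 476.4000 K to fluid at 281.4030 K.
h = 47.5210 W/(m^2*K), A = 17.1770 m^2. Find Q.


dT = 194.9970 K
Q = 47.5210 * 17.1770 * 194.9970 = 159169.8535 W

159169.8535 W


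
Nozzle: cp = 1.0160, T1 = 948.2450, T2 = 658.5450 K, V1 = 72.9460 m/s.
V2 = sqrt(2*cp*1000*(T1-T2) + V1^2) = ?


dT = 289.7000 K
2*cp*1000*dT = 588670.4000
V1^2 = 5321.1189
V2 = sqrt(593991.5189) = 770.7085 m/s

770.7085 m/s


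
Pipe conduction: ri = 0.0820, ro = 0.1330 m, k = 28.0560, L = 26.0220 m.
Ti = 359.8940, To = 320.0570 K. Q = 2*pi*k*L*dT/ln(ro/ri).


dT = 39.8370 K
ln(ro/ri) = 0.4836
Q = 2*pi*28.0560*26.0220*39.8370 / 0.4836 = 377850.3193 W

377850.3193 W


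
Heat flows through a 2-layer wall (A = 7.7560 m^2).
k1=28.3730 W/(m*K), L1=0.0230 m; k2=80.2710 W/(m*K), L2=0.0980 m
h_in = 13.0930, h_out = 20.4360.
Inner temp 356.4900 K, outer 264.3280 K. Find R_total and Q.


R_conv_in = 1/(13.0930*7.7560) = 0.0098
R_1 = 0.0230/(28.3730*7.7560) = 0.0001
R_2 = 0.0980/(80.2710*7.7560) = 0.0002
R_conv_out = 1/(20.4360*7.7560) = 0.0063
R_total = 0.0164 K/W
Q = 92.1620 / 0.0164 = 5613.3218 W

R_total = 0.0164 K/W, Q = 5613.3218 W


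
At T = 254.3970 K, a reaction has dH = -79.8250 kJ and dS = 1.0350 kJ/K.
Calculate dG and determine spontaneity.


T*dS = 254.3970 * 1.0350 = 263.3009 kJ
dG = -79.8250 - 263.3009 = -343.1259 kJ (spontaneous)

dG = -343.1259 kJ, spontaneous


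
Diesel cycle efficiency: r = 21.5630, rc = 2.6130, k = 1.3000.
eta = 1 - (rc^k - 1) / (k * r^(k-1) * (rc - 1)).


r^(k-1) = 2.5125
rc^k = 3.4856
eta = 0.5282 = 52.8213%

52.8213%


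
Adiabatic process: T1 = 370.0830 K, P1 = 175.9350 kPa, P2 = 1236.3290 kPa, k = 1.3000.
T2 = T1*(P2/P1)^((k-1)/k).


(k-1)/k = 0.2308
(P2/P1)^exp = 1.5682
T2 = 370.0830 * 1.5682 = 580.3772 K

580.3772 K


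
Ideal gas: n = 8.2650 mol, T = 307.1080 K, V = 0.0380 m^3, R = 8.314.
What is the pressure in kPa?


P = nRT/V = 8.2650 * 8.314 * 307.1080 / 0.0380
= 21102.9907 / 0.0380 = 555341.8609 Pa = 555.3419 kPa

555.3419 kPa


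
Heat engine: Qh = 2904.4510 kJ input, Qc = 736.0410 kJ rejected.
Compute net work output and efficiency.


W = 2904.4510 - 736.0410 = 2168.4100 kJ
eta = 2168.4100 / 2904.4510 = 0.7466 = 74.6582%

W = 2168.4100 kJ, eta = 74.6582%


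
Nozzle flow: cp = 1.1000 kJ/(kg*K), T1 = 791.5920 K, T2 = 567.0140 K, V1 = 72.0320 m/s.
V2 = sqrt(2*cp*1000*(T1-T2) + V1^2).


dT = 224.5780 K
2*cp*1000*dT = 494071.6000
V1^2 = 5188.6090
V2 = sqrt(499260.2090) = 706.5835 m/s

706.5835 m/s


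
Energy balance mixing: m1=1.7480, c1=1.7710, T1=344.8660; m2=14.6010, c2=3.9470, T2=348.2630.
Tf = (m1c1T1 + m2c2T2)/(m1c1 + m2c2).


num = 21138.0523
den = 60.7259
Tf = 348.0898 K

348.0898 K


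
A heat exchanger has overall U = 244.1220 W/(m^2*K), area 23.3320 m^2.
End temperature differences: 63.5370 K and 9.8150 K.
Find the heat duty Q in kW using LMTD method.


LMTD = 28.7636 K
Q = 244.1220 * 23.3320 * 28.7636 = 163833.0360 W = 163.8330 kW

163.8330 kW


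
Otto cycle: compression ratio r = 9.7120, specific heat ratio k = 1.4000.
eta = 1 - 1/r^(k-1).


r^(k-1) = 2.4827
eta = 1 - 1/2.4827 = 0.5972 = 59.7212%

59.7212%


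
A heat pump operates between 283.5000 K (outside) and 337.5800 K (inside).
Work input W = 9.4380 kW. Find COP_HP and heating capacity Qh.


COP = 337.5800 / 54.0800 = 6.2422
Qh = 6.2422 * 9.4380 = 58.9142 kW

COP = 6.2422, Qh = 58.9142 kW


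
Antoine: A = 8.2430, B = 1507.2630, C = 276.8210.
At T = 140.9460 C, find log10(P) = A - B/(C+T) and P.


C+T = 417.7670
B/(C+T) = 3.6079
log10(P) = 8.2430 - 3.6079 = 4.6351
P = 10^4.6351 = 43161.5022 mmHg

43161.5022 mmHg


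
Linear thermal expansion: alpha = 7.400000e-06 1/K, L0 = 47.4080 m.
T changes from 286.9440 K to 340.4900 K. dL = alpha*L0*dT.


dT = 53.5460 K
dL = 7.400000e-06 * 47.4080 * 53.5460 = 0.018785 m
L_final = 47.426785 m

dL = 0.018785 m


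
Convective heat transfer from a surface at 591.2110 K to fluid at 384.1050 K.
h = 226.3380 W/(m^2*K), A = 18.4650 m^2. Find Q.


dT = 207.1060 K
Q = 226.3380 * 18.4650 * 207.1060 = 865564.5613 W

865564.5613 W


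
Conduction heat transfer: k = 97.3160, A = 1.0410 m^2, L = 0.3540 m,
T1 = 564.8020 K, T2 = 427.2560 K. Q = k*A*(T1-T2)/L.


dT = 137.5460 K
Q = 97.3160 * 1.0410 * 137.5460 / 0.3540 = 39362.2289 W

39362.2289 W


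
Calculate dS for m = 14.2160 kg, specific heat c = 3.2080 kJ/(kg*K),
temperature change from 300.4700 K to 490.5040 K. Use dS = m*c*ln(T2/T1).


T2/T1 = 1.6325
ln(T2/T1) = 0.4901
dS = 14.2160 * 3.2080 * 0.4901 = 22.3503 kJ/K

22.3503 kJ/K


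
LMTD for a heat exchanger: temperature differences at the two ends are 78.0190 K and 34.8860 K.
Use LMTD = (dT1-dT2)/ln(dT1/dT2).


dT1/dT2 = 2.2364
ln(dT1/dT2) = 0.8049
LMTD = 43.1330 / 0.8049 = 53.5902 K

53.5902 K


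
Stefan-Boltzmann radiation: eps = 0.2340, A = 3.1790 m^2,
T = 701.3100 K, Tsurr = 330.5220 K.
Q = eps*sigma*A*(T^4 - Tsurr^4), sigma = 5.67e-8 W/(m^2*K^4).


T^4 = 2.4190e+11
Tsurr^4 = 1.1934e+10
Q = 0.2340 * 5.67e-8 * 3.1790 * 2.2997e+11 = 9699.6654 W

9699.6654 W


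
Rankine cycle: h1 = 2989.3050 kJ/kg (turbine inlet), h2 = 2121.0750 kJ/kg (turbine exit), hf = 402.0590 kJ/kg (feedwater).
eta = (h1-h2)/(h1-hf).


W = 868.2300 kJ/kg
Q_in = 2587.2460 kJ/kg
eta = 0.3356 = 33.5581%

eta = 33.5581%


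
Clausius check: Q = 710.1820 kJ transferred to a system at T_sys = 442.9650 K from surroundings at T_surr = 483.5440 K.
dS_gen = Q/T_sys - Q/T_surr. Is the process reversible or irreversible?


dS_sys = 710.1820/442.9650 = 1.6032 kJ/K
dS_surr = -710.1820/483.5440 = -1.4687 kJ/K
dS_gen = 1.6032 - 1.4687 = 0.1345 kJ/K (irreversible)

dS_gen = 0.1345 kJ/K, irreversible


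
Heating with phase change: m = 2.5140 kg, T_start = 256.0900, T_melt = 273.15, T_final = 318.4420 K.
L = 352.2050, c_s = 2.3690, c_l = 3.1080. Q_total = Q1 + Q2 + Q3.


Q1 (sensible, solid) = 2.5140 * 2.3690 * 17.0600 = 101.6037 kJ
Q2 (latent) = 2.5140 * 352.2050 = 885.4434 kJ
Q3 (sensible, liquid) = 2.5140 * 3.1080 * 45.2920 = 353.8896 kJ
Q_total = 1340.9366 kJ

1340.9366 kJ


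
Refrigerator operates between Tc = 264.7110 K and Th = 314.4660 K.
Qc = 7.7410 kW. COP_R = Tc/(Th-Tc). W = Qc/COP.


COP = 264.7110 / 49.7550 = 5.3203
W = 7.7410 / 5.3203 = 1.4550 kW

COP = 5.3203, W = 1.4550 kW


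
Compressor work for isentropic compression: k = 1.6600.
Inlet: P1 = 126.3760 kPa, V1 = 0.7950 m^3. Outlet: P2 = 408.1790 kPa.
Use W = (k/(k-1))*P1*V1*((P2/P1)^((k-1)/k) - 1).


(k-1)/k = 0.3976
(P2/P1)^exp = 1.5939
W = 2.5152 * 126.3760 * 0.7950 * (1.5939 - 1) = 150.0627 kJ

150.0627 kJ


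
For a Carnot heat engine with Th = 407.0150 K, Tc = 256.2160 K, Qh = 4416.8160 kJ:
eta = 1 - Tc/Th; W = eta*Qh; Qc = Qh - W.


eta = 1 - 256.2160/407.0150 = 0.3705
W = 0.3705 * 4416.8160 = 1636.4297 kJ
Qc = 4416.8160 - 1636.4297 = 2780.3863 kJ

eta = 37.0500%, W = 1636.4297 kJ, Qc = 2780.3863 kJ


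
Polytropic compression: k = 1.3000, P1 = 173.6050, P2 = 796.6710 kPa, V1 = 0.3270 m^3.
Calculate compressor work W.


(k-1)/k = 0.2308
(P2/P1)^exp = 1.4214
W = 4.3333 * 173.6050 * 0.3270 * (1.4214 - 1) = 103.6537 kJ

103.6537 kJ


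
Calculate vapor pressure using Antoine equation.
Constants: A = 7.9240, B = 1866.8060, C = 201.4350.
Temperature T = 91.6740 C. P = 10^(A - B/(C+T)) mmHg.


C+T = 293.1090
B/(C+T) = 6.3690
log10(P) = 7.9240 - 6.3690 = 1.5550
P = 10^1.5550 = 35.8937 mmHg

35.8937 mmHg


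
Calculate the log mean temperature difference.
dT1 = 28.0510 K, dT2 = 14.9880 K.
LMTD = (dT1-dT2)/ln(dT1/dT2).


dT1/dT2 = 1.8716
ln(dT1/dT2) = 0.6268
LMTD = 13.0630 / 0.6268 = 20.8416 K

20.8416 K


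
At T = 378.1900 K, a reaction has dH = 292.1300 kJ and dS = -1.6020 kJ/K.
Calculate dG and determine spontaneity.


T*dS = 378.1900 * -1.6020 = -605.8604 kJ
dG = 292.1300 + 605.8604 = 897.9904 kJ (non-spontaneous)

dG = 897.9904 kJ, non-spontaneous


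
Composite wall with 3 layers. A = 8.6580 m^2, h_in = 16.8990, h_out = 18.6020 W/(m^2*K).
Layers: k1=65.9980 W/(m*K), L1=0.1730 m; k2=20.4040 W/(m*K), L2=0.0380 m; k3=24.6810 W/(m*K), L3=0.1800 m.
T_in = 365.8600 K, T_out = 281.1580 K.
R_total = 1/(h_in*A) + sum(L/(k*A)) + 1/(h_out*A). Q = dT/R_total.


R_conv_in = 1/(16.8990*8.6580) = 0.0068
R_1 = 0.1730/(65.9980*8.6580) = 0.0003
R_2 = 0.0380/(20.4040*8.6580) = 0.0002
R_3 = 0.1800/(24.6810*8.6580) = 0.0008
R_conv_out = 1/(18.6020*8.6580) = 0.0062
R_total = 0.0144 K/W
Q = 84.7020 / 0.0144 = 5880.4660 W

R_total = 0.0144 K/W, Q = 5880.4660 W


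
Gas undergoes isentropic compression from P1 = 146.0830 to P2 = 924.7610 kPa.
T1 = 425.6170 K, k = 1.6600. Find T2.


(k-1)/k = 0.3976
(P2/P1)^exp = 2.0828
T2 = 425.6170 * 2.0828 = 886.4612 K

886.4612 K


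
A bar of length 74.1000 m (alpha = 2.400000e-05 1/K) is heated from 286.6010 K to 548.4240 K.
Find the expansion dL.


dT = 261.8230 K
dL = 2.400000e-05 * 74.1000 * 261.8230 = 0.465626 m
L_final = 74.565626 m

dL = 0.465626 m


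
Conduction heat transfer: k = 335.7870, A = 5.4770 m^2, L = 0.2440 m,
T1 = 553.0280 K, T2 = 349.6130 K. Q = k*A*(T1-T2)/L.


dT = 203.4150 K
Q = 335.7870 * 5.4770 * 203.4150 / 0.2440 = 1533203.3801 W

1533203.3801 W


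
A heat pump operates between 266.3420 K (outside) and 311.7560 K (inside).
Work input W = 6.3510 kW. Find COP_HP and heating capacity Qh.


COP = 311.7560 / 45.4140 = 6.8648
Qh = 6.8648 * 6.3510 = 43.5981 kW

COP = 6.8648, Qh = 43.5981 kW


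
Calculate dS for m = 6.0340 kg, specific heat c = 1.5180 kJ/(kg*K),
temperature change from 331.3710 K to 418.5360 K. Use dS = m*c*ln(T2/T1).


T2/T1 = 1.2630
ln(T2/T1) = 0.2335
dS = 6.0340 * 1.5180 * 0.2335 = 2.1390 kJ/K

2.1390 kJ/K


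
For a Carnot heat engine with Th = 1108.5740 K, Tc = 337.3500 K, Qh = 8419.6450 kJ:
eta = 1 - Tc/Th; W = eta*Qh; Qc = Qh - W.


eta = 1 - 337.3500/1108.5740 = 0.6957
W = 0.6957 * 8419.6450 = 5857.4640 kJ
Qc = 8419.6450 - 5857.4640 = 2562.1810 kJ

eta = 69.5690%, W = 5857.4640 kJ, Qc = 2562.1810 kJ


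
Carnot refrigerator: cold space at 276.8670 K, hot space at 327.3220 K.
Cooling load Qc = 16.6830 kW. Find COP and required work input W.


COP = 276.8670 / 50.4550 = 5.4874
W = 16.6830 / 5.4874 = 3.0402 kW

COP = 5.4874, W = 3.0402 kW


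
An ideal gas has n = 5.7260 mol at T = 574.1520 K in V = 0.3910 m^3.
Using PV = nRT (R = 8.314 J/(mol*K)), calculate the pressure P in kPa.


P = nRT/V = 5.7260 * 8.314 * 574.1520 / 0.3910
= 27333.0594 / 0.3910 = 69905.5229 Pa = 69.9055 kPa

69.9055 kPa


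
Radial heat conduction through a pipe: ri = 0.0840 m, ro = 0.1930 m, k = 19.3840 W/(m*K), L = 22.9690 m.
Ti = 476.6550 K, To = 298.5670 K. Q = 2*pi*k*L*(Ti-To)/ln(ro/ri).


dT = 178.0880 K
ln(ro/ri) = 0.8319
Q = 2*pi*19.3840*22.9690*178.0880 / 0.8319 = 598884.0980 W

598884.0980 W


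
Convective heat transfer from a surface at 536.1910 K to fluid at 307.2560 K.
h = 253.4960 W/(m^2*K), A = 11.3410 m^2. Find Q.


dT = 228.9350 K
Q = 253.4960 * 11.3410 * 228.9350 = 658164.8048 W

658164.8048 W


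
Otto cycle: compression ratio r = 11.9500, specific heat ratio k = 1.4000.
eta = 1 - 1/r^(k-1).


r^(k-1) = 2.6974
eta = 1 - 1/2.6974 = 0.6293 = 62.9274%

62.9274%


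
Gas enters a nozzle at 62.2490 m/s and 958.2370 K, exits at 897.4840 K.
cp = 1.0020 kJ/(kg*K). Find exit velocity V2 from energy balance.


dT = 60.7530 K
2*cp*1000*dT = 121749.0120
V1^2 = 3874.9380
V2 = sqrt(125623.9500) = 354.4347 m/s

354.4347 m/s


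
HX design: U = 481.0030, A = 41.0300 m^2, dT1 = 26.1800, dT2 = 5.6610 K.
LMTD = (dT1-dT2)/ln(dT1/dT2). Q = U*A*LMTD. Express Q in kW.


LMTD = 13.3989 K
Q = 481.0030 * 41.0300 * 13.3989 = 264434.5577 W = 264.4346 kW

264.4346 kW


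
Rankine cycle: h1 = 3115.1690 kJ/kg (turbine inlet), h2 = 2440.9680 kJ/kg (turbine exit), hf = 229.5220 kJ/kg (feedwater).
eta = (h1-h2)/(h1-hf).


W = 674.2010 kJ/kg
Q_in = 2885.6470 kJ/kg
eta = 0.2336 = 23.3639%

eta = 23.3639%


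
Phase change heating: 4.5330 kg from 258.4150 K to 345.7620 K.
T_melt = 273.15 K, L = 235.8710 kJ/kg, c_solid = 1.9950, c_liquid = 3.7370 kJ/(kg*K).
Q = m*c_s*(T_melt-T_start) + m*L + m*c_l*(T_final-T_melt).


Q1 (sensible, solid) = 4.5330 * 1.9950 * 14.7350 = 133.2535 kJ
Q2 (latent) = 4.5330 * 235.8710 = 1069.2032 kJ
Q3 (sensible, liquid) = 4.5330 * 3.7370 * 72.6120 = 1230.0343 kJ
Q_total = 2432.4911 kJ

2432.4911 kJ


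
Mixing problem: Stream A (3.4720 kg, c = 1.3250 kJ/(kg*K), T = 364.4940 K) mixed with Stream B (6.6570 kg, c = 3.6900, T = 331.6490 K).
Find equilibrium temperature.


num = 9823.5537
den = 29.1647
Tf = 336.8299 K

336.8299 K


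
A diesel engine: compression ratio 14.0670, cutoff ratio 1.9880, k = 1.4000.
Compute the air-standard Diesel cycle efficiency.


r^(k-1) = 2.8793
rc^k = 2.6169
eta = 0.5940 = 59.4014%

59.4014%


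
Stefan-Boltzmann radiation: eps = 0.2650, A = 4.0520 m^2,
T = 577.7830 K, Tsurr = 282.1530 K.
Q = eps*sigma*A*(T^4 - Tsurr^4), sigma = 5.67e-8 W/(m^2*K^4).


T^4 = 1.1144e+11
Tsurr^4 = 6.3378e+09
Q = 0.2650 * 5.67e-8 * 4.0520 * 1.0511e+11 = 6399.2516 W

6399.2516 W


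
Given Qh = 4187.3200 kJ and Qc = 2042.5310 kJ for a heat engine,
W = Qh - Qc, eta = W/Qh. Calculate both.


W = 4187.3200 - 2042.5310 = 2144.7890 kJ
eta = 2144.7890 / 4187.3200 = 0.5122 = 51.2210%

W = 2144.7890 kJ, eta = 51.2210%


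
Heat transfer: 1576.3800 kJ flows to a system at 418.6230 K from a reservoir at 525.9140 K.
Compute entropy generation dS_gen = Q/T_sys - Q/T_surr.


dS_sys = 1576.3800/418.6230 = 3.7656 kJ/K
dS_surr = -1576.3800/525.9140 = -2.9974 kJ/K
dS_gen = 3.7656 - 2.9974 = 0.7682 kJ/K (irreversible)

dS_gen = 0.7682 kJ/K, irreversible


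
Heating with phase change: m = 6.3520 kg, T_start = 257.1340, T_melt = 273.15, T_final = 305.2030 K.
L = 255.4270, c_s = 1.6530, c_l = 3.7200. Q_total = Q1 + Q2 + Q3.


Q1 (sensible, solid) = 6.3520 * 1.6530 * 16.0160 = 168.1657 kJ
Q2 (latent) = 6.3520 * 255.4270 = 1622.4723 kJ
Q3 (sensible, liquid) = 6.3520 * 3.7200 * 32.0530 = 757.3944 kJ
Q_total = 2548.0324 kJ

2548.0324 kJ


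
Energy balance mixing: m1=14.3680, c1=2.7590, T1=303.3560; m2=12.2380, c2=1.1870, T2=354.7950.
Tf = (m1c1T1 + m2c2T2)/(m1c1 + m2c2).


num = 17179.3615
den = 54.1678
Tf = 317.1507 K

317.1507 K


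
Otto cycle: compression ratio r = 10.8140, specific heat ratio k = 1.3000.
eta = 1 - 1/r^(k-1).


r^(k-1) = 2.0427
eta = 1 - 1/2.0427 = 0.5104 = 51.0442%

51.0442%


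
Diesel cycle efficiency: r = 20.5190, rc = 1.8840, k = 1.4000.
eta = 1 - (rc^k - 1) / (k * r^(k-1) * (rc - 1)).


r^(k-1) = 3.3486
rc^k = 2.4272
eta = 0.6556 = 65.5606%

65.5606%


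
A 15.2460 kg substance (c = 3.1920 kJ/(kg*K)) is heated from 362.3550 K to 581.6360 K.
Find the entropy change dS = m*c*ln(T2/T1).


T2/T1 = 1.6052
ln(T2/T1) = 0.4732
dS = 15.2460 * 3.1920 * 0.4732 = 23.0294 kJ/K

23.0294 kJ/K


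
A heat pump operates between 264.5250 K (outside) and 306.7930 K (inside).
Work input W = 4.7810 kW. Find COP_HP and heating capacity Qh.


COP = 306.7930 / 42.2680 = 7.2583
Qh = 7.2583 * 4.7810 = 34.7018 kW

COP = 7.2583, Qh = 34.7018 kW


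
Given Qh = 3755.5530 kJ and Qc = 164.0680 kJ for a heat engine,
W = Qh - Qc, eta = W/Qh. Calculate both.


W = 3755.5530 - 164.0680 = 3591.4850 kJ
eta = 3591.4850 / 3755.5530 = 0.9563 = 95.6313%

W = 3591.4850 kJ, eta = 95.6313%


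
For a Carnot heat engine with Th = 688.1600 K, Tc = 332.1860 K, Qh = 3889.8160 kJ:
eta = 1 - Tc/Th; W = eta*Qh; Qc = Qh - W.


eta = 1 - 332.1860/688.1600 = 0.5173
W = 0.5173 * 3889.8160 = 2012.1387 kJ
Qc = 3889.8160 - 2012.1387 = 1877.6773 kJ

eta = 51.7284%, W = 2012.1387 kJ, Qc = 1877.6773 kJ


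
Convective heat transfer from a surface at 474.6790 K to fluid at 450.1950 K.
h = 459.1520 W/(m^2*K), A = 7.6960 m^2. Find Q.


dT = 24.4840 K
Q = 459.1520 * 7.6960 * 24.4840 = 86517.4898 W

86517.4898 W


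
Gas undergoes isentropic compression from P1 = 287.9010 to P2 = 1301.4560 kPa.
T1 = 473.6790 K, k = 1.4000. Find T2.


(k-1)/k = 0.2857
(P2/P1)^exp = 1.5388
T2 = 473.6790 * 1.5388 = 728.9206 K

728.9206 K


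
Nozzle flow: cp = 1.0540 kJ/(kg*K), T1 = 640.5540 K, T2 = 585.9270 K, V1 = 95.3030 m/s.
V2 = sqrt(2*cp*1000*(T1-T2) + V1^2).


dT = 54.6270 K
2*cp*1000*dT = 115153.7160
V1^2 = 9082.6618
V2 = sqrt(124236.3778) = 352.4718 m/s

352.4718 m/s


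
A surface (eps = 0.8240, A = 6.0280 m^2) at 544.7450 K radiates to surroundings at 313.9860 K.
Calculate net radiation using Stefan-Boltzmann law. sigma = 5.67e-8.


T^4 = 8.8059e+10
Tsurr^4 = 9.7194e+09
Q = 0.8240 * 5.67e-8 * 6.0280 * 7.8339e+10 = 22062.9624 W

22062.9624 W


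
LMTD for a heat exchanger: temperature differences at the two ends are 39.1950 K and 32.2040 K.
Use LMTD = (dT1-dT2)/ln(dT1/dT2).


dT1/dT2 = 1.2171
ln(dT1/dT2) = 0.1965
LMTD = 6.9910 / 0.1965 = 35.5851 K

35.5851 K


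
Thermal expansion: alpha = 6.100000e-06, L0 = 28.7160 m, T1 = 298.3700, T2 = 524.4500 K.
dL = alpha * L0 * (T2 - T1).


dT = 226.0800 K
dL = 6.100000e-06 * 28.7160 * 226.0800 = 0.039602 m
L_final = 28.755602 m

dL = 0.039602 m


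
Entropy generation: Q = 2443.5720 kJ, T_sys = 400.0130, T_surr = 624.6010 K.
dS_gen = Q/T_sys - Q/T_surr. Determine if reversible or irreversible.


dS_sys = 2443.5720/400.0130 = 6.1087 kJ/K
dS_surr = -2443.5720/624.6010 = -3.9122 kJ/K
dS_gen = 6.1087 - 3.9122 = 2.1965 kJ/K (irreversible)

dS_gen = 2.1965 kJ/K, irreversible


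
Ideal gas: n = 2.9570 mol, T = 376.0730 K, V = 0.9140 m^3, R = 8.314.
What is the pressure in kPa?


P = nRT/V = 2.9570 * 8.314 * 376.0730 / 0.9140
= 9245.5659 / 0.9140 = 10115.4988 Pa = 10.1155 kPa

10.1155 kPa


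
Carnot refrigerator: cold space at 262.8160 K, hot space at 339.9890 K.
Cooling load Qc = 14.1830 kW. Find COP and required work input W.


COP = 262.8160 / 77.1730 = 3.4055
W = 14.1830 / 3.4055 = 4.1647 kW

COP = 3.4055, W = 4.1647 kW


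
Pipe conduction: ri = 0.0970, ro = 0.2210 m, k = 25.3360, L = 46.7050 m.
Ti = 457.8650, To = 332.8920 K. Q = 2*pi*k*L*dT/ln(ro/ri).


dT = 124.9730 K
ln(ro/ri) = 0.8235
Q = 2*pi*25.3360*46.7050*124.9730 / 0.8235 = 1128390.3094 W

1128390.3094 W


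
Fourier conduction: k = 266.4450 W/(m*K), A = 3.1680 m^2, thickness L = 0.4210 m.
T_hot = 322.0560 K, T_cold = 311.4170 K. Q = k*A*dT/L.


dT = 10.6390 K
Q = 266.4450 * 3.1680 * 10.6390 / 0.4210 = 21331.0120 W

21331.0120 W


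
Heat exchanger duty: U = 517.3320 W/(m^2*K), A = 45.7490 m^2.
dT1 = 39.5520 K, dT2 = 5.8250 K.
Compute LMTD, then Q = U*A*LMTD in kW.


LMTD = 17.6078 K
Q = 517.3320 * 45.7490 * 17.6078 = 416731.3708 W = 416.7314 kW

416.7314 kW


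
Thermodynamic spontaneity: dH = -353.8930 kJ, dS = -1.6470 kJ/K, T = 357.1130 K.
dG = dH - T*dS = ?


T*dS = 357.1130 * -1.6470 = -588.1651 kJ
dG = -353.8930 + 588.1651 = 234.2721 kJ (non-spontaneous)

dG = 234.2721 kJ, non-spontaneous


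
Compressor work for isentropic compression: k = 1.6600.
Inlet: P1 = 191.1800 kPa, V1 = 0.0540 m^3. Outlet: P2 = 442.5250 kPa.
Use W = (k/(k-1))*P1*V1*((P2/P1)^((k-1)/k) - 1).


(k-1)/k = 0.3976
(P2/P1)^exp = 1.3961
W = 2.5152 * 191.1800 * 0.0540 * (1.3961 - 1) = 10.2853 kJ

10.2853 kJ
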